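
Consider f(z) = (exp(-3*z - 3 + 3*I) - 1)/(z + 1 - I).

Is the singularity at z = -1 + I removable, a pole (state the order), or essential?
Let u = z + 1 - I. The exponent is -3*z - 3 + 3*I = -3u, so
  f = (e^(-3u) - 1)/u = ((-3u) + (-3u)^2/2 + (-3u)^3/6 + ...)/u = -3 + (9/2)*u + (-9/2)*u^2 + ...
The Laurent expansion about u = 0 has no negative powers; equivalently lim_{z→-1 + I} f(z) = -3 exists and is finite.
So the singularity is removable.

Final answer: removable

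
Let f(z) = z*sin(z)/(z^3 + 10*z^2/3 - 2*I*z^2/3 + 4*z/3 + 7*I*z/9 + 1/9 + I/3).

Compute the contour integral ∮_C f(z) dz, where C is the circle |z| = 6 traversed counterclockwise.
By the residue theorem, ∮_C f(z) dz = 2πi · (sum of the residues of f at the poles inside |z| = 6).

The denominator factors as (z + I/3)*(z + 1/3)*(z + 3 - I), so the singularities of f are simple poles at z = -I/3, z = -1/3, z = -3 + I.
  |-I/3|² = 1/9 < 36 = 6², so this pole is inside the contour.
  |-1/3|² = 1/9 < 36 = 6², so this pole is inside the contour.
  |-3 + I|² = 10 < 36 = 6², so this pole is inside the contour.

With P(z) = z*sin(z) and Q(z) = z^3 + 10*z^2/3 - 2*I*z^2/3 + 4*z/3 + 7*I*z/9 + 1/9 + I/3, each pole is simple, so Res(f, z₀) = P(z₀)/Q'(z₀) with Q'(z) = 3*z^2 + 20*z/3 - 4*I*z/3 + 4/3 + 7*I/9.
  Res(f, -I/3) = P(-I/3)/Q'(-I/3) = (-sinh(1/3)/3)/(5/9 - 13*I/9) = (-15/194 - 39*I/194)*sinh(1/3)
  Res(f, -1/3) = P(-1/3)/Q'(-1/3) = (sin(1/3)/3)/(-5/9 + 11*I/9) = (-15/146 - 33*I/146)*sin(1/3)
  Res(f, -3 + I) = P(-3 + I)/Q'(-3 + I) = ((3 - I)*sin(3 - I))/(20/3 - 59*I/9) = (2151/7081 + 1053*I/7081)*sin(3 - I)

Sum of residues inside C: (-15/146 - 33*I/146)*sin(1/3) + (-15/194 - 39*I/194)*sinh(1/3) + (2151/7081 + 1053*I/7081)*sin(3 - I)
∮_C f(z) dz = 2πi · ((-15/146 - 33*I/146)*sin(1/3) + (-15/194 - 39*I/194)*sinh(1/3) + (2151/7081 + 1053*I/7081)*sin(3 - I)) = pi*(-2106/7081 + 4302*I/7081)*sin(3 - I) + pi*(33/73 - 15*I/73)*sin(1/3) + pi*(39/97 - 15*I/97)*sinh(1/3)

Final answer: pi*(-2106/7081 + 4302*I/7081)*sin(3 - I) + pi*(33/73 - 15*I/73)*sin(1/3) + pi*(39/97 - 15*I/97)*sinh(1/3)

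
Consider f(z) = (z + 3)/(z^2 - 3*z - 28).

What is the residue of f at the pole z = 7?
Write f(z) = P(z)/Q(z) with P(z) = z + 3 and Q(z) = z^2 - 3*z - 28.
The denominator factors as Q(z) = (z - 7)*(z + 4), so z = 7 is a simple zero of Q and P is analytic there; z = 7 is therefore a simple pole and
  Res(f, z₀) = P(z₀)/Q'(z₀).

Q'(z) = 2*z - 3, so Q'(7) = 11.
P(7) = 10.

Res(f, 7) = (10)/(11) = 10/11

Final answer: 10/11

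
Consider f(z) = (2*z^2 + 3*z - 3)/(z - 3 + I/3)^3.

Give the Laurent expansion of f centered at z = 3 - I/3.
(214/9 - 5*I)/(z - 3 + I/3)^3 + (15 - 4*I/3)/(z - 3 + I/3)^2 + 2/(z - 3 + I/3)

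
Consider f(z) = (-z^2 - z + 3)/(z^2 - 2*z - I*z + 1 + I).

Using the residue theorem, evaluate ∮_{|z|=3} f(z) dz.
By the residue theorem, ∮_C f(z) dz = 2πi · (sum of the residues of f at the poles inside |z| = 3).

The denominator factors as (z - 1)*(z - 1 - I), so the singularities of f are simple poles at z = 1, z = 1 + I.
  |1|² = 1 < 9 = 3², so this pole is inside the contour.
  |1 + I|² = 2 < 9 = 3², so this pole is inside the contour.

With P(z) = -z^2 - z + 3 and Q(z) = z^2 - 2*z - I*z + 1 + I, each pole is simple, so Res(f, z₀) = P(z₀)/Q'(z₀) with Q'(z) = 2*z - 2 - I.
  Res(f, 1) = P(1)/Q'(1) = (1)/(-I) = I
  Res(f, 1 + I) = P(1 + I)/Q'(1 + I) = (2 - 3*I)/(I) = -3 - 2*I

Sum of residues inside C: -3 - I
∮_C f(z) dz = 2πi · (-3 - I) = pi*(2 - 6*I)

Final answer: pi*(2 - 6*I)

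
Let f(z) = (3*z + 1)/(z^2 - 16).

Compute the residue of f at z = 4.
Write f(z) = P(z)/Q(z) with P(z) = 3*z + 1 and Q(z) = z^2 - 16.
The denominator factors as Q(z) = (z - 4)*(z + 4), so z = 4 is a simple zero of Q and P is analytic there; z = 4 is therefore a simple pole and
  Res(f, z₀) = P(z₀)/Q'(z₀).

Q'(z) = 2*z, so Q'(4) = 8.
P(4) = 13.

Res(f, 4) = (13)/(8) = 13/8

Final answer: 13/8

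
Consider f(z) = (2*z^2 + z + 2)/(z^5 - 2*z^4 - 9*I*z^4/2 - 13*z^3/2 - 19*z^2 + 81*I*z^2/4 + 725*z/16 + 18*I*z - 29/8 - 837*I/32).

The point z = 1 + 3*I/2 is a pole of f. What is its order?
4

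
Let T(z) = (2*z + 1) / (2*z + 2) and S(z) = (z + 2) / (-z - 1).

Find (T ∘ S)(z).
(T ∘ S)(z) = T(S(z)) = ((2)*S(z) + (1))/((2)*S(z) + (2)). Multiply numerator and denominator by -z - 1:
  numerator:   (2)*(z + 2) + (1)*(-z - 1) = z + 3
  denominator: (2)*(z + 2) + (2)*(-z - 1) = 2
(T ∘ S)(z) = (z + 3)/2

Final answer: (z + 3)/2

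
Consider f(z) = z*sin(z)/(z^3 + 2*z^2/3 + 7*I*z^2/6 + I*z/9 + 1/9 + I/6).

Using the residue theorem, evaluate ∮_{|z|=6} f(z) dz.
By the residue theorem, ∮_C f(z) dz = 2πi · (sum of the residues of f at the poles inside |z| = 6).

The denominator factors as (z - I/3)*(z + I/2)*(z + 2/3 + I), so the singularities of f are simple poles at z = I/3, z = -I/2, z = -2/3 - I.
  |I/3|² = 1/9 < 36 = 6², so this pole is inside the contour.
  |-I/2|² = 1/4 < 36 = 6², so this pole is inside the contour.
  |-2/3 - I|² = 13/9 < 36 = 6², so this pole is inside the contour.

With P(z) = z*sin(z) and Q(z) = z^3 + 2*z^2/3 + 7*I*z^2/6 + I*z/9 + 1/9 + I/6, each pole is simple, so Res(f, z₀) = P(z₀)/Q'(z₀) with Q'(z) = 3*z^2 + 4*z/3 + 7*I*z/3 + I/9.
  Res(f, I/3) = P(I/3)/Q'(I/3) = (-sinh(1/3)/3)/(-10/9 + 5*I/9) = (6/25 + 3*I/25)*sinh(1/3)
  Res(f, -I/2) = P(-I/2)/Q'(-I/2) = (-sinh(1/2)/2)/(5/12 - 5*I/9) = (-54/125 - 72*I/125)*sinh(1/2)
  Res(f, -2/3 - I) = P(-2/3 - I)/Q'(-2/3 - I) = ((2/3 + I)*sin(2/3 + I))/(-2/9 + 11*I/9) = (87/125 - 84*I/125)*sin(2/3 + I)

Sum of residues inside C: (-54/125 - 72*I/125)*sinh(1/2) + (87/125 - 84*I/125)*sin(2/3 + I) + (6/25 + 3*I/25)*sinh(1/3)
∮_C f(z) dz = 2πi · ((-54/125 - 72*I/125)*sinh(1/2) + (87/125 - 84*I/125)*sin(2/3 + I) + (6/25 + 3*I/25)*sinh(1/3)) = pi*(144/125 - 108*I/125)*sinh(1/2) + pi*(-6/25 + 12*I/25)*sinh(1/3) + pi*(168/125 + 174*I/125)*sin(2/3 + I)

Final answer: pi*(144/125 - 108*I/125)*sinh(1/2) + pi*(-6/25 + 12*I/25)*sinh(1/3) + pi*(168/125 + 174*I/125)*sin(2/3 + I)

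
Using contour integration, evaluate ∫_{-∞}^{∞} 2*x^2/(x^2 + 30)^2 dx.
sqrt(30)*pi/30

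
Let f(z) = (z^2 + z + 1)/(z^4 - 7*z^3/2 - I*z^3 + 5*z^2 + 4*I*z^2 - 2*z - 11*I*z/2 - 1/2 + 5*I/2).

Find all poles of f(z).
The singularities of f are the zeros of the denominator. Factoring,
  z^4 - 7*z^3/2 - I*z^3 + 5*z^2 + 4*I*z^2 - 2*z - 11*I*z/2 - 1/2 + 5*I/2 = (z - 1 - I)*(z - 1)*(z - 3/2 + I)*(z - I)
so the candidates are z = 1 + I, z = 1, z = 3/2 - I, z = I.

Check the numerator P(z) = z^2 + z + 1 at each one:
  P(1 + I) = 2 + 3*I ≠ 0, so z = 1 + I is a (simple) pole.
  P(1) = 3 ≠ 0, so z = 1 is a (simple) pole.
  P(3/2 - I) = 15/4 - 4*I ≠ 0, so z = 3/2 - I is a (simple) pole.
  P(I) = I ≠ 0, so z = I is a (simple) pole.

Poles of f: {I, 1, 1 + I, 3/2 - I}

Final answer: {I, 1, 1 + I, 3/2 - I}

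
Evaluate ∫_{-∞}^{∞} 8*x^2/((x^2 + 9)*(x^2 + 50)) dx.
8*pi*(-3 + 5*sqrt(2))/41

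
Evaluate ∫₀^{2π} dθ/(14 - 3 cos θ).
Call the integral J. The integrand is 2π-periodic and we integrate over a full period, so shifting θ does not change the value (θ → θ + π flips the sign of the trig term). Hence
  J = ∫₀^{2π} dθ/(14 + 3 cos θ).
Put z = e^{iθ}: then cos θ = (z + 1/z)/2, dθ = dz/(iz), and z runs once counterclockwise around |z| = 1:
  J = ∮_{|z|=1} 1/(14 + 3*(z + 1/z)/2) · dz/(iz) = (2/i) ∮_{|z|=1} dz/(3*z^2 + 28*z + 3).
The roots of 3*z^2 + 28*z + 3 are z = (-14 ± sqrt(14^2 - 3^2))/3, with sqrt(187) = sqrt(187); their product is 1, so only z₊ = -14/3 + sqrt(187)/3 lies inside the unit circle (z₋ = -14/3 - sqrt(187)/3 lies outside).
z₊ is a simple zero of q(z) = 3*z^2 + 28*z + 3, so Res(1/q, z₊) = 1/q'(z₊) with q'(z) = 6*z + 28; and q'(z₊) = 3*(z₊ - z₋) = 2*sqrt(187).
Therefore J = (2/i) · 2πi · 1/(2*sqrt(187)) = 2*pi/(sqrt(187)) = 2*sqrt(187)*pi/187

Final answer: 2*sqrt(187)*pi/187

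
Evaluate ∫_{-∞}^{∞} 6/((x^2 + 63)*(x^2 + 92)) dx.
pi*(-21*sqrt(23) + 46*sqrt(7))/4669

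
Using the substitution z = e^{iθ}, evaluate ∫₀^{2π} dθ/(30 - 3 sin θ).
Call the integral J. The integrand is 2π-periodic and we integrate over a full period, so shifting θ does not change the value (θ → θ + π/2 turns sin θ into cos θ; θ → θ + π flips the sign of the trig term). Hence
  J = ∫₀^{2π} dθ/(30 + 3 cos θ).
Put z = e^{iθ}: then cos θ = (z + 1/z)/2, dθ = dz/(iz), and z runs once counterclockwise around |z| = 1:
  J = ∮_{|z|=1} 1/(30 + 3*(z + 1/z)/2) · dz/(iz) = (2/i) ∮_{|z|=1} dz/(3*z^2 + 60*z + 3).
The roots of 3*z^2 + 60*z + 3 are z = (-30 ± sqrt(30^2 - 3^2))/3, with sqrt(891) = 9*sqrt(11); their product is 1, so only z₊ = -10 + 3*sqrt(11) lies inside the unit circle (z₋ = -10 - 3*sqrt(11) lies outside).
z₊ is a simple zero of q(z) = 3*z^2 + 60*z + 3, so Res(1/q, z₊) = 1/q'(z₊) with q'(z) = 6*z + 60; and q'(z₊) = 3*(z₊ - z₋) = 18*sqrt(11).
Therefore J = (2/i) · 2πi · 1/(18*sqrt(11)) = 2*pi/(9*sqrt(11)) = 2*sqrt(11)*pi/99

Final answer: 2*sqrt(11)*pi/99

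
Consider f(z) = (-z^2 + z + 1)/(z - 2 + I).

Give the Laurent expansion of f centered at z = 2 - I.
3*I/(z - 2 + I) - 3 + 2*I - (z - 2 + I)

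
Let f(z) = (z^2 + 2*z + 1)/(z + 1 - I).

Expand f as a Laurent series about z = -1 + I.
Put w = z - (-1 + I), i.e. z = w - 1 + I. The denominator is w, so it suffices to rewrite the numerator in powers of w.

P(z) = z^2 + 2*z + 1
P(w - 1 + I) = -1 + 2*I*w + w^2

Dividing each term by w:
  f = -1/w + 2*I + w

Substituting back w = z + 1 - I:
  f(z) = -1/(z + 1 - I) + 2*I + (z + 1 - I)

The series is finite because the numerator is a polynomial; the negative powers form the principal part, and the coefficient of 1/(z + 1 - I) gives Res(f, -1 + I) = -1.

Final answer: -1/(z + 1 - I) + 2*I + (z + 1 - I)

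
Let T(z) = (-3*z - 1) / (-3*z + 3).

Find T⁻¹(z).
Set w = T(z) = (-3*z - 1) / (-3*z + 3) and solve for z:
  w*(-3*z + 3) = -3*z - 1
  3*w + z*(3 - 3*w) + 1 = 0
  z*(3 - 3*w) = -3*w - 1
  z = (3*w + 1)/(3*w - 3)
Renaming the variable, T⁻¹(z) = (3*z + 1)/(3*z - 3).
(Check: ad - bc = -12 ≠ 0, so T is invertible.)

Final answer: (3*z + 1)/(3*z - 3)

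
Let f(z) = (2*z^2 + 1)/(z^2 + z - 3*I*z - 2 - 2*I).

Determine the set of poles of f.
{-1 + I, 2*I}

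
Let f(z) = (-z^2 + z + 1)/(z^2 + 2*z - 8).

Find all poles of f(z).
The singularities of f are the zeros of the denominator. Factoring,
  z^2 + 2*z - 8 = (z - 2)*(z + 4)
so the candidates are z = 2, z = -4.

Check the numerator P(z) = -z^2 + z + 1 at each one:
  P(2) = -1 ≠ 0, so z = 2 is a (simple) pole.
  P(-4) = -19 ≠ 0, so z = -4 is a (simple) pole.

Poles of f: {-4, 2}

Final answer: {-4, 2}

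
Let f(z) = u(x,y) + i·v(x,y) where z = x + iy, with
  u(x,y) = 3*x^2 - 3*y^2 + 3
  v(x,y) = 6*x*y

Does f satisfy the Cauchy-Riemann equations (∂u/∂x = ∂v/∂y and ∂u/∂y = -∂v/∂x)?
∂u/∂x = 6*x
∂v/∂y = 6*x
∂u/∂y = -6*y
∂v/∂x = 6*y
∂u/∂x = ∂v/∂y and ∂u/∂y = -∂v/∂x hold identically; f is analytic.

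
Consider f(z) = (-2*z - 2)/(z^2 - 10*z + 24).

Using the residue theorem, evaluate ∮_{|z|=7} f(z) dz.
By the residue theorem, ∮_C f(z) dz = 2πi · (sum of the residues of f at the poles inside |z| = 7).

The denominator factors as (z - 4)*(z - 6), so the singularities of f are simple poles at z = 4, z = 6.
  |4|² = 16 < 49 = 7², so this pole is inside the contour.
  |6|² = 36 < 49 = 7², so this pole is inside the contour.

With P(z) = -2*z - 2 and Q(z) = z^2 - 10*z + 24, each pole is simple, so Res(f, z₀) = P(z₀)/Q'(z₀) with Q'(z) = 2*z - 10.
  Res(f, 4) = P(4)/Q'(4) = (-10)/(-2) = 5
  Res(f, 6) = P(6)/Q'(6) = (-14)/(2) = -7

Sum of residues inside C: -2
∮_C f(z) dz = 2πi · (-2) = -4*I*pi

Final answer: -4*I*pi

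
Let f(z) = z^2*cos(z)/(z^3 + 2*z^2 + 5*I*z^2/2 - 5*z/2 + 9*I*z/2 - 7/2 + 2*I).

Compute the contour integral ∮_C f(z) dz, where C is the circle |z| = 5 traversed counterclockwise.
By the residue theorem, ∮_C f(z) dz = 2πi · (sum of the residues of f at the poles inside |z| = 5).

The denominator factors as (z + 1)*(z + 2 + I)*(z - 1 + 3*I/2), so the singularities of f are simple poles at z = -1, z = -2 - I, z = 1 - 3*I/2.
  |-1|² = 1 < 25 = 5², so this pole is inside the contour.
  |-2 - I|² = 5 < 25 = 5², so this pole is inside the contour.
  |1 - 3*I/2|² = 13/4 < 25 = 5², so this pole is inside the contour.

With P(z) = z^2*cos(z) and Q(z) = z^3 + 2*z^2 + 5*I*z^2/2 - 5*z/2 + 9*I*z/2 - 7/2 + 2*I, each pole is simple, so Res(f, z₀) = P(z₀)/Q'(z₀) with Q'(z) = 3*z^2 + 4*z + 5*I*z - 5/2 + 9*I/2.
  Res(f, -1) = P(-1)/Q'(-1) = (cos(1))/(-7/2 - I/2) = (-7/25 + I/25)*cos(1)
  Res(f, -2 - I) = P(-2 - I)/Q'(-2 - I) = ((3 + 4*I)*cos(2 + I))/(7/2 + 5*I/2) = (41/37 + 13*I/37)*cos(2 + I)
  Res(f, 1 - 3*I/2) = P(1 - 3*I/2)/Q'(1 - 3*I/2) = ((-5/4 - 3*I)*cos(1 - 3*I/2))/(21/4 - 11*I/2) = (159/925 - 362*I/925)*cos(1 - 3*I/2)

Sum of residues inside C: (41/37 + 13*I/37)*cos(2 + I) + (159/925 - 362*I/925)*cos(1 - 3*I/2) + (-7/25 + I/25)*cos(1)
∮_C f(z) dz = 2πi · ((41/37 + 13*I/37)*cos(2 + I) + (159/925 - 362*I/925)*cos(1 - 3*I/2) + (-7/25 + I/25)*cos(1)) = pi*(-26/37 + 82*I/37)*cos(2 + I) + pi*(-2/25 - 14*I/25)*cos(1) + pi*(724/925 + 318*I/925)*cos(1 - 3*I/2)

Final answer: pi*(-26/37 + 82*I/37)*cos(2 + I) + pi*(-2/25 - 14*I/25)*cos(1) + pi*(724/925 + 318*I/925)*cos(1 - 3*I/2)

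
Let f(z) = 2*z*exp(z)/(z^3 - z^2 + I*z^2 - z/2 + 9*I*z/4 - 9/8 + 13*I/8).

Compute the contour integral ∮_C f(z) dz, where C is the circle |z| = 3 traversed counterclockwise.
By the residue theorem, ∮_C f(z) dz = 2πi · (sum of the residues of f at the poles inside |z| = 3).

The denominator factors as (z - 2 + 3*I/2)*(z + 1/2 - I)*(z + 1/2 + I/2), so the singularities of f are simple poles at z = 2 - 3*I/2, z = -1/2 + I, z = -1/2 - I/2.
  |2 - 3*I/2|² = 25/4 < 9 = 3², so this pole is inside the contour.
  |-1/2 + I|² = 5/4 < 9 = 3², so this pole is inside the contour.
  |-1/2 - I/2|² = 1/2 < 9 = 3², so this pole is inside the contour.

With P(z) = 2*z*exp(z) and Q(z) = z^3 - z^2 + I*z^2 - z/2 + 9*I*z/4 - 9/8 + 13*I/8, each pole is simple, so Res(f, z₀) = P(z₀)/Q'(z₀) with Q'(z) = 3*z^2 - 2*z + 2*I*z - 1/2 + 9*I/4.
  Res(f, 2 - 3*I/2) = P(2 - 3*I/2)/Q'(2 - 3*I/2) = ((4 - 3*I)*exp(2 - 3*I/2))/(15/4 - 35*I/4) = (66/145 + 38*I/145)*exp(2 - 3*I/2)
  Res(f, -1/2 + I) = P(-1/2 + I)/Q'(-1/2 + I) = ((-1 + 2*I)*exp(-1/2 + I))/(-15/4 - 15*I/4) = (-2/15 - 2*I/5)*exp(-1/2 + I)
  Res(f, -1/2 - I/2) = P(-1/2 - I/2)/Q'(-1/2 - I/2) = ((-1 - I)*exp(-1/2 - I/2))/(3/2 + 15*I/4) = (-28/87 + 4*I/29)*exp(-1/2 - I/2)

Sum of residues inside C: (66/145 + 38*I/145)*exp(2 - 3*I/2) + (-2/15 - 2*I/5)*exp(-1/2 + I) + (-28/87 + 4*I/29)*exp(-1/2 - I/2)
∮_C f(z) dz = 2πi · ((66/145 + 38*I/145)*exp(2 - 3*I/2) + (-2/15 - 2*I/5)*exp(-1/2 + I) + (-28/87 + 4*I/29)*exp(-1/2 - I/2)) = pi*(-8/29 - 56*I/87)*exp(-1/2 - I/2) + pi*(4/5 - 4*I/15)*exp(-1/2 + I) + pi*(-76/145 + 132*I/145)*exp(2 - 3*I/2)

Final answer: pi*(-8/29 - 56*I/87)*exp(-1/2 - I/2) + pi*(4/5 - 4*I/15)*exp(-1/2 + I) + pi*(-76/145 + 132*I/145)*exp(2 - 3*I/2)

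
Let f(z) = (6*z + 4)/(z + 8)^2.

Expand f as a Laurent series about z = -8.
Put w = z - (-8), i.e. z = w - 8. The denominator is w^2, so it suffices to rewrite the numerator in powers of w.

P(z) = 6*z + 4
P(w - 8) = -44 + 6*w

Dividing each term by w^2:
  f = -44/w^2 + 6/w

Substituting back w = z + 8:
  f(z) = -44/(z + 8)^2 + 6/(z + 8)

The series is finite because the numerator is a polynomial; the negative powers form the principal part, and the coefficient of 1/(z + 8) gives Res(f, -8) = 6.

Final answer: -44/(z + 8)^2 + 6/(z + 8)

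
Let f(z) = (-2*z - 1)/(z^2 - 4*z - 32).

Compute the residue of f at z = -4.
Write f(z) = P(z)/Q(z) with P(z) = -2*z - 1 and Q(z) = z^2 - 4*z - 32.
The denominator factors as Q(z) = (z + 4)*(z - 8), so z = -4 is a simple zero of Q and P is analytic there; z = -4 is therefore a simple pole and
  Res(f, z₀) = P(z₀)/Q'(z₀).

Q'(z) = 2*z - 4, so Q'(-4) = -12.
P(-4) = 7.

Res(f, -4) = (7)/(-12) = -7/12

Final answer: -7/12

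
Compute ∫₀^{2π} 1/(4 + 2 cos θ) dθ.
sqrt(3)*pi/3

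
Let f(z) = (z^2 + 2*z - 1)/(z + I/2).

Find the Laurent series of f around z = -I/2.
(-5/4 - I)/(z + I/2) + 2 - I + (z + I/2)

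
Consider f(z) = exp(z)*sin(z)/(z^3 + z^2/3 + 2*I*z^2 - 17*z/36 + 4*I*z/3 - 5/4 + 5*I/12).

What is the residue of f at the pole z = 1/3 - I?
12*exp(1/3 - I)*sin(1/3 - I)/13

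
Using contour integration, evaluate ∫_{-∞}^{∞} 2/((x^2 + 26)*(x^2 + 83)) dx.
Let f(z) = 2/((z^2 + 26)*(z^2 + 83)). The denominator has no real zeros and deg Q - deg P = 4 ≥ 2, so the integral of f over the upper semicircle |z| = R tends to 0 as R → ∞. Closing the contour in the upper half-plane,
  ∫_{-∞}^{∞} f(x) dx = 2πi · Σ Res(f, z_k)  over the poles with Im z_k > 0.

Zeros of the denominator: z^2 + 26 = 0 gives z = ±sqrt(26)*I; z^2 + 83 = 0 gives z = ±sqrt(83)*I.
Upper half-plane: z = sqrt(26)*I, z = sqrt(83)*I (simple).

Each pole is a simple zero of Q(z) = z^4 + 109*z^2 + 2158, so Res(f, z₀) = P(z₀)/Q'(z₀) with P(z) = 2, Q'(z) = 4*z^3 + 218*z:
  Res(f, sqrt(26)*I) = (2)/(114*sqrt(26)*I) = -sqrt(26)*I/1482
  Res(f, sqrt(83)*I) = (2)/(-114*sqrt(83)*I) = sqrt(83)*I/4731

Sum of residues: I*(-sqrt(26)/1482 + sqrt(83)/4731)
∫_{-∞}^{∞} f(x) dx = 2πi · (I*(-sqrt(26)/1482 + sqrt(83)/4731)) = pi*(-26*sqrt(83) + 83*sqrt(26))/61503

Final answer: pi*(-26*sqrt(83) + 83*sqrt(26))/61503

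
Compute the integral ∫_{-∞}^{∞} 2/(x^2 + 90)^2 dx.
Let f(z) = 2/(z^2 + 90)^2. The denominator has no real zeros and deg Q - deg P = 4 ≥ 2, so the integral of f over the upper semicircle |z| = R tends to 0 as R → ∞. Closing the contour in the upper half-plane,
  ∫_{-∞}^{∞} f(x) dx = 2πi · Σ Res(f, z_k)  over the poles with Im z_k > 0.

Zeros of the denominator: z^2 + 90 = 0 gives z = ±3*sqrt(10)*I.
Upper half-plane: z = 3*sqrt(10)*I (a pole of order 2).

Write f(z) = g(z)/(z - 3*sqrt(10)*I)^2 with g(z) = 2/(z + 3*sqrt(10)*I)^2. For a double pole, Res(f, z₀) = g'(z₀):
  g'(z) = -4/(z + 3*sqrt(10)*I)^3
  Res(f, 3*sqrt(10)*I) = g'(3*sqrt(10)*I) = -sqrt(10)*I/5400

∫_{-∞}^{∞} f(x) dx = 2πi · (-sqrt(10)*I/5400) = sqrt(10)*pi/2700

Final answer: sqrt(10)*pi/2700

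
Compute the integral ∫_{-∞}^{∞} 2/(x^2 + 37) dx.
Let f(z) = 2/(z^2 + 37). The denominator has no real zeros and deg Q - deg P = 2 ≥ 2, so the integral of f over the upper semicircle |z| = R tends to 0 as R → ∞. Closing the contour in the upper half-plane,
  ∫_{-∞}^{∞} f(x) dx = 2πi · Σ Res(f, z_k)  over the poles with Im z_k > 0.

Zeros of the denominator: z^2 + 37 = 0 gives z = ±sqrt(37)*I.
Upper half-plane: z = sqrt(37)*I (simple).

Each pole is a simple zero of Q(z) = z^2 + 37, so Res(f, z₀) = P(z₀)/Q'(z₀) with P(z) = 2, Q'(z) = 2*z:
  Res(f, sqrt(37)*I) = (2)/(2*sqrt(37)*I) = -sqrt(37)*I/37

∫_{-∞}^{∞} f(x) dx = 2πi · (-sqrt(37)*I/37) = 2*sqrt(37)*pi/37

Final answer: 2*sqrt(37)*pi/37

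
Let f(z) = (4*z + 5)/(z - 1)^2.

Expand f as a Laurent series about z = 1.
Put w = z - (1), i.e. z = w + 1. The denominator is w^2, so it suffices to rewrite the numerator in powers of w.

P(z) = 4*z + 5
P(w + 1) = 9 + 4*w

Dividing each term by w^2:
  f = 9/w^2 + 4/w

Substituting back w = z - 1:
  f(z) = 9/(z - 1)^2 + 4/(z - 1)

The series is finite because the numerator is a polynomial; the negative powers form the principal part, and the coefficient of 1/(z - 1) gives Res(f, 1) = 4.

Final answer: 9/(z - 1)^2 + 4/(z - 1)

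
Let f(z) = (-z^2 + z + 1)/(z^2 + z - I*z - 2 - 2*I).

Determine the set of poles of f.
The singularities of f are the zeros of the denominator. Factoring,
  z^2 + z - I*z - 2 - 2*I = (z + 2)*(z - 1 - I)
so the candidates are z = -2, z = 1 + I.

Check the numerator P(z) = -z^2 + z + 1 at each one:
  P(-2) = -5 ≠ 0, so z = -2 is a (simple) pole.
  P(1 + I) = 2 - I ≠ 0, so z = 1 + I is a (simple) pole.

Poles of f: {-2, 1 + I}

Final answer: {-2, 1 + I}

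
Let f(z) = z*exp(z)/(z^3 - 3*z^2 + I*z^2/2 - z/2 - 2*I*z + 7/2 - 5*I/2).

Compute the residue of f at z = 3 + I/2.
(404/1625 - 278*I/1625)*exp(3 + I/2)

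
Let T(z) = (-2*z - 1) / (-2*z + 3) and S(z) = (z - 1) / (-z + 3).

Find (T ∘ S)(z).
(z + 1)/(5*z - 11)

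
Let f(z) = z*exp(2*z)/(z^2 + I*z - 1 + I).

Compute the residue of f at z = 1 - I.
Write f(z) = P(z)/Q(z) with P(z) = z*exp(2*z) and Q(z) = z^2 + I*z - 1 + I.
The denominator factors as Q(z) = (z + 1)*(z - 1 + I), so z = 1 - I is a simple zero of Q and P is analytic there; z = 1 - I is therefore a simple pole and
  Res(f, z₀) = P(z₀)/Q'(z₀).

Q'(z) = 2*z + I, so Q'(1 - I) = 2 - I.
P(1 - I) = (1 - I)*exp(2 - 2*I).

Res(f, 1 - I) = ((1 - I)*exp(2 - 2*I))/(2 - I) = (3/5 - I/5)*exp(2 - 2*I)

Final answer: (3/5 - I/5)*exp(2 - 2*I)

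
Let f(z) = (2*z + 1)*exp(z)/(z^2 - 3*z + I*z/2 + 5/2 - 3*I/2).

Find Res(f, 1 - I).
Write f(z) = P(z)/Q(z) with P(z) = (2*z + 1)*exp(z) and Q(z) = z^2 - 3*z + I*z/2 + 5/2 - 3*I/2.
The denominator factors as Q(z) = (z - 1 + I)*(z - 2 - I/2), so z = 1 - I is a simple zero of Q and P is analytic there; z = 1 - I is therefore a simple pole and
  Res(f, z₀) = P(z₀)/Q'(z₀).

Q'(z) = 2*z - 3 + I/2, so Q'(1 - I) = -1 - 3*I/2.
P(1 - I) = (3 - 2*I)*exp(1 - I).

Res(f, 1 - I) = ((3 - 2*I)*exp(1 - I))/(-1 - 3*I/2) = 2*I*exp(1 - I)

Final answer: 2*I*exp(1 - I)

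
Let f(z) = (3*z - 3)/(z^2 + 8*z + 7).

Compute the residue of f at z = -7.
Write f(z) = P(z)/Q(z) with P(z) = 3*z - 3 and Q(z) = z^2 + 8*z + 7.
The denominator factors as Q(z) = (z + 7)*(z + 1), so z = -7 is a simple zero of Q and P is analytic there; z = -7 is therefore a simple pole and
  Res(f, z₀) = P(z₀)/Q'(z₀).

Q'(z) = 2*z + 8, so Q'(-7) = -6.
P(-7) = -24.

Res(f, -7) = (-24)/(-6) = 4

Final answer: 4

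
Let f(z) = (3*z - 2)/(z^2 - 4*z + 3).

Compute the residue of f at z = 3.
7/2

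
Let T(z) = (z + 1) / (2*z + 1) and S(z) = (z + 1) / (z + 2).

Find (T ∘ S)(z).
(T ∘ S)(z) = T(S(z)) = ((1)*S(z) + (1))/((2)*S(z) + (1)). Multiply numerator and denominator by z + 2:
  numerator:   (1)*(z + 1) + (1)*(z + 2) = 2*z + 3
  denominator: (2)*(z + 1) + (1)*(z + 2) = 3*z + 4
(T ∘ S)(z) = (2*z + 3)/(3*z + 4)

Final answer: (2*z + 3)/(3*z + 4)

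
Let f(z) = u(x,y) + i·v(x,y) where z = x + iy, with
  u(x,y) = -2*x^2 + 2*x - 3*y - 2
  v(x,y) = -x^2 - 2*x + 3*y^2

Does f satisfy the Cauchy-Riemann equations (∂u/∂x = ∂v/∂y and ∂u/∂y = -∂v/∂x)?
∂u/∂x = 2 - 4*x
∂v/∂y = 6*y
∂u/∂y = -3
∂v/∂x = -2*x - 2
∂u/∂x ≠ ∂v/∂y and ∂u/∂y ≠ -∂v/∂x; the Cauchy-Riemann equations are not satisfied, so f is not analytic.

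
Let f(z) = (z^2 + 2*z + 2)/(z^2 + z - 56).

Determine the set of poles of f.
The singularities of f are the zeros of the denominator. Factoring,
  z^2 + z - 56 = (z + 8)*(z - 7)
so the candidates are z = -8, z = 7.

Check the numerator P(z) = z^2 + 2*z + 2 at each one:
  P(-8) = 50 ≠ 0, so z = -8 is a (simple) pole.
  P(7) = 65 ≠ 0, so z = 7 is a (simple) pole.

Poles of f: {-8, 7}

Final answer: {-8, 7}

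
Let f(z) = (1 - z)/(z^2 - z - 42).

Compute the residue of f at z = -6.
Write f(z) = P(z)/Q(z) with P(z) = 1 - z and Q(z) = z^2 - z - 42.
The denominator factors as Q(z) = (z + 6)*(z - 7), so z = -6 is a simple zero of Q and P is analytic there; z = -6 is therefore a simple pole and
  Res(f, z₀) = P(z₀)/Q'(z₀).

Q'(z) = 2*z - 1, so Q'(-6) = -13.
P(-6) = 7.

Res(f, -6) = (7)/(-13) = -7/13

Final answer: -7/13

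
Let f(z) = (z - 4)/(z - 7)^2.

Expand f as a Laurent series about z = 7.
Put w = z - (7), i.e. z = w + 7. The denominator is w^2, so it suffices to rewrite the numerator in powers of w.

P(z) = z - 4
P(w + 7) = 3 + w

Dividing each term by w^2:
  f = 3/w^2 + 1/w

Substituting back w = z - 7:
  f(z) = 3/(z - 7)^2 + 1/(z - 7)

The series is finite because the numerator is a polynomial; the negative powers form the principal part, and the coefficient of 1/(z - 7) gives Res(f, 7) = 1.

Final answer: 3/(z - 7)^2 + 1/(z - 7)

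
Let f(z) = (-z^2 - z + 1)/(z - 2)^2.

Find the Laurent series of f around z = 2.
Put w = z - (2), i.e. z = w + 2. The denominator is w^2, so it suffices to rewrite the numerator in powers of w.

P(z) = -z^2 - z + 1
P(w + 2) = -5 - 5*w - w^2

Dividing each term by w^2:
  f = -5/w^2 - 5/w - 1

Substituting back w = z - 2:
  f(z) = -5/(z - 2)^2 - 5/(z - 2) - 1

The series is finite because the numerator is a polynomial; the negative powers form the principal part, and the coefficient of 1/(z - 2) gives Res(f, 2) = -5.

Final answer: -5/(z - 2)^2 - 5/(z - 2) - 1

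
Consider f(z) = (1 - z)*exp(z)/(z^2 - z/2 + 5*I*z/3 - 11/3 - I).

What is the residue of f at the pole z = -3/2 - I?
(-327/445 - 96*I/445)*exp(-3/2 - I)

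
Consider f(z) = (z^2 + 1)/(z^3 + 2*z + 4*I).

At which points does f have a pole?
{-1 - I, 2*I, 1 - I}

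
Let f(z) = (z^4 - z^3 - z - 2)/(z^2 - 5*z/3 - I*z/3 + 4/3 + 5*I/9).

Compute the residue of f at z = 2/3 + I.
Write f(z) = P(z)/Q(z) with P(z) = z^4 - z^3 - z - 2 and Q(z) = z^2 - 5*z/3 - I*z/3 + 4/3 + 5*I/9.
The denominator factors as Q(z) = (z - 1 + 2*I/3)*(z - 2/3 - I), so z = 2/3 + I is a simple zero of Q and P is analytic there; z = 2/3 + I is therefore a simple pole and
  Res(f, z₀) = P(z₀)/Q'(z₀).

Q'(z) = 2*z - 5/3 - I/3, so Q'(2/3 + I) = -1/3 + 5*I/3.
P(2/3 + I) = -197/81 - 76*I/27.

Res(f, 2/3 + I) = (-197/81 - 76*I/27)/(-1/3 + 5*I/3) = -943/702 + 1213*I/702

Final answer: -943/702 + 1213*I/702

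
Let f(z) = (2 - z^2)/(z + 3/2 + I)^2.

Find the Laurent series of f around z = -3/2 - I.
(3/4 - 3*I)/(z + 3/2 + I)^2 + (3 + 2*I)/(z + 3/2 + I) - 1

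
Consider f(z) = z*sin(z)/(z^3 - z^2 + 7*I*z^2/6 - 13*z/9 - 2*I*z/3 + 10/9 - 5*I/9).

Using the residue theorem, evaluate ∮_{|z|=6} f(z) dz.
By the residue theorem, ∮_C f(z) dz = 2πi · (sum of the residues of f at the poles inside |z| = 6).

The denominator factors as (z + 1 + I/3)*(z - 1 + I/2)*(z - 1 + I/3), so the singularities of f are simple poles at z = -1 - I/3, z = 1 - I/2, z = 1 - I/3.
  |-1 - I/3|² = 10/9 < 36 = 6², so this pole is inside the contour.
  |1 - I/2|² = 5/4 < 36 = 6², so this pole is inside the contour.
  |1 - I/3|² = 10/9 < 36 = 6², so this pole is inside the contour.

With P(z) = z*sin(z) and Q(z) = z^3 - z^2 + 7*I*z^2/6 - 13*z/9 - 2*I*z/3 + 10/9 - 5*I/9, each pole is simple, so Res(f, z₀) = P(z₀)/Q'(z₀) with Q'(z) = 3*z^2 - 2*z + 7*I*z/3 - 13/9 - 2*I/3.
  Res(f, -1 - I/3) = P(-1 - I/3)/Q'(-1 - I/3) = ((1 + I/3)*sin(1 + I/3))/(4 - I/3) = (7/29 + 3*I/29)*sin(1 + I/3)
  Res(f, 1 - I/2) = P(1 - I/2)/Q'(1 - I/2) = ((1 - I/2)*sin(1 - I/2))/(-1/36 - I/3) = (36/29 + 90*I/29)*sin(1 - I/2)
  Res(f, 1 - I/3) = P(1 - I/3)/Q'(1 - I/3) = ((1 - I/3)*sin(1 - I/3))/(I/3) = (-1 - 3*I)*sin(1 - I/3)

Sum of residues inside C: (-1 - 3*I)*sin(1 - I/3) + (7/29 + 3*I/29)*sin(1 + I/3) + (36/29 + 90*I/29)*sin(1 - I/2)
∮_C f(z) dz = 2πi · ((-1 - 3*I)*sin(1 - I/3) + (7/29 + 3*I/29)*sin(1 + I/3) + (36/29 + 90*I/29)*sin(1 - I/2)) = pi*(6 - 2*I)*sin(1 - I/3) + pi*(-6/29 + 14*I/29)*sin(1 + I/3) + pi*(-180/29 + 72*I/29)*sin(1 - I/2)

Final answer: pi*(6 - 2*I)*sin(1 - I/3) + pi*(-6/29 + 14*I/29)*sin(1 + I/3) + pi*(-180/29 + 72*I/29)*sin(1 - I/2)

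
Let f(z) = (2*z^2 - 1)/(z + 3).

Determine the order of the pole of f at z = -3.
Factor the denominator:
  z + 3 = (z + 3)

The numerator P(z) = 2*z^2 - 1 has P(-3) = 17 ≠ 0, so no factor of (z + 3) cancels.
Near z = -3 we can therefore write f(z) = g(z)/(z + 3) with g analytic at -3 and g(-3) ≠ 0 (g is just the numerator).

Hence z = -3 is a pole of order 1.

Final answer: 1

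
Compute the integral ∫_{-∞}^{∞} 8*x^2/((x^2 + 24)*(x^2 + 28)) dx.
Let f(z) = 8*z^2/((z^2 + 24)*(z^2 + 28)). The denominator has no real zeros and deg Q - deg P = 2 ≥ 2, so the integral of f over the upper semicircle |z| = R tends to 0 as R → ∞. Closing the contour in the upper half-plane,
  ∫_{-∞}^{∞} f(x) dx = 2πi · Σ Res(f, z_k)  over the poles with Im z_k > 0.

Zeros of the denominator: z^2 + 28 = 0 gives z = ±2*sqrt(7)*I; z^2 + 24 = 0 gives z = ±2*sqrt(6)*I.
Upper half-plane: z = 2*sqrt(6)*I, z = 2*sqrt(7)*I (simple).

Each pole is a simple zero of Q(z) = z^4 + 52*z^2 + 672, so Res(f, z₀) = P(z₀)/Q'(z₀) with P(z) = 8*z^2, Q'(z) = 4*z^3 + 104*z:
  Res(f, 2*sqrt(6)*I) = (-192)/(16*sqrt(6)*I) = 2*sqrt(6)*I
  Res(f, 2*sqrt(7)*I) = (-224)/(-16*sqrt(7)*I) = -2*sqrt(7)*I

Sum of residues: 2*I*(-sqrt(7) + sqrt(6))
∫_{-∞}^{∞} f(x) dx = 2πi · (2*I*(-sqrt(7) + sqrt(6))) = 4*pi*(-sqrt(6) + sqrt(7))

Final answer: 4*pi*(-sqrt(6) + sqrt(7))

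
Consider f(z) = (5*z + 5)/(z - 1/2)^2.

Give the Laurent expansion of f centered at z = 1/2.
Put w = z - (1/2), i.e. z = w + 1/2. The denominator is w^2, so it suffices to rewrite the numerator in powers of w.

P(z) = 5*z + 5
P(w + 1/2) = 15/2 + 5*w

Dividing each term by w^2:
  f = 15/(2*w^2) + 5/w

Substituting back w = z - 1/2:
  f(z) = 15/(2*(z - 1/2)^2) + 5/(z - 1/2)

The series is finite because the numerator is a polynomial; the negative powers form the principal part, and the coefficient of 1/(z - 1/2) gives Res(f, 1/2) = 5.

Final answer: 15/(2*(z - 1/2)^2) + 5/(z - 1/2)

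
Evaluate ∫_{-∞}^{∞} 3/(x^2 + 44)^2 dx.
3*sqrt(11)*pi/1936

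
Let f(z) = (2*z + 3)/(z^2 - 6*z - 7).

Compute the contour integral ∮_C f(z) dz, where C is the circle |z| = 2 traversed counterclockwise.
By the residue theorem, ∮_C f(z) dz = 2πi · (sum of the residues of f at the poles inside |z| = 2).

The denominator factors as (z - 7)*(z + 1), so the singularities of f are simple poles at z = 7, z = -1.
  |7|² = 49 > 4 = 2², so this pole is outside the contour.
  |-1|² = 1 < 4 = 2², so this pole is inside the contour.

With P(z) = 2*z + 3 and Q(z) = z^2 - 6*z - 7, each pole is simple, so Res(f, z₀) = P(z₀)/Q'(z₀) with Q'(z) = 2*z - 6.
  Res(f, -1) = P(-1)/Q'(-1) = (1)/(-8) = -1/8

∮_C f(z) dz = 2πi · (-1/8) = -I*pi/4

Final answer: -I*pi/4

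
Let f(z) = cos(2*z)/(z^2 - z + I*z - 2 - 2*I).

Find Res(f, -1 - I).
Write f(z) = P(z)/Q(z) with P(z) = cos(2*z) and Q(z) = z^2 - z + I*z - 2 - 2*I.
The denominator factors as Q(z) = (z - 2)*(z + 1 + I), so z = -1 - I is a simple zero of Q and P is analytic there; z = -1 - I is therefore a simple pole and
  Res(f, z₀) = P(z₀)/Q'(z₀).

Q'(z) = 2*z - 1 + I, so Q'(-1 - I) = -3 - I.
P(-1 - I) = cos(2 + 2*I).

Res(f, -1 - I) = (cos(2 + 2*I))/(-3 - I) = (-3/10 + I/10)*cos(2 + 2*I)

Final answer: (-3/10 + I/10)*cos(2 + 2*I)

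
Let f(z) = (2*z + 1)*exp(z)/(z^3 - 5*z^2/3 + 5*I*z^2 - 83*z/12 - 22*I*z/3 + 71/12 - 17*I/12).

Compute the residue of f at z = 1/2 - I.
(84/169 + 204*I/169)*exp(1/2 - I)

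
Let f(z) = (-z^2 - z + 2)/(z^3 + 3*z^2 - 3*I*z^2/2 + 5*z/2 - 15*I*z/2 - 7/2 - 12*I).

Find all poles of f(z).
{-2 - 3*I/2, -2 + I, 1 + 2*I}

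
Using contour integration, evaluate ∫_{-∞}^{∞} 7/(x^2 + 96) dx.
7*sqrt(6)*pi/24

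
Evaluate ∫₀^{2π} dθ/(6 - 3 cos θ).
Call the integral J. The integrand is 2π-periodic and we integrate over a full period, so shifting θ does not change the value (θ → θ + π flips the sign of the trig term). Hence
  J = ∫₀^{2π} dθ/(6 + 3 cos θ).
Put z = e^{iθ}: then cos θ = (z + 1/z)/2, dθ = dz/(iz), and z runs once counterclockwise around |z| = 1:
  J = ∮_{|z|=1} 1/(6 + 3*(z + 1/z)/2) · dz/(iz) = (2/i) ∮_{|z|=1} dz/(3*z^2 + 12*z + 3).
The roots of 3*z^2 + 12*z + 3 are z = (-6 ± sqrt(6^2 - 3^2))/3, with sqrt(27) = 3*sqrt(3); their product is 1, so only z₊ = -2 + sqrt(3) lies inside the unit circle (z₋ = -2 - sqrt(3) lies outside).
z₊ is a simple zero of q(z) = 3*z^2 + 12*z + 3, so Res(1/q, z₊) = 1/q'(z₊) with q'(z) = 6*z + 12; and q'(z₊) = 3*(z₊ - z₋) = 6*sqrt(3).
Therefore J = (2/i) · 2πi · 1/(6*sqrt(3)) = 2*pi/(3*sqrt(3)) = 2*sqrt(3)*pi/9

Final answer: 2*sqrt(3)*pi/9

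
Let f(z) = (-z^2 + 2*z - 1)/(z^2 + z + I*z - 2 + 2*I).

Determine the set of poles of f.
{-2, 1 - I}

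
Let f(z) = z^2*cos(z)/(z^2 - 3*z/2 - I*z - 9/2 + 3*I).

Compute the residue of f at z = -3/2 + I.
(-69/170 + 49*I/85)*cos(3/2 - I)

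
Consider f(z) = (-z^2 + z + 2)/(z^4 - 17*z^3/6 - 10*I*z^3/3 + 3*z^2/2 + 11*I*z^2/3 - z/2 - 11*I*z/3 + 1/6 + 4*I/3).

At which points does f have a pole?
The singularities of f are the zeros of the denominator. Factoring,
  z^4 - 17*z^3/6 - 10*I*z^3/3 + 3*z^2/2 + 11*I*z^2/3 - z/2 - 11*I*z/3 + 1/6 + 4*I/3 = (z - 1/3 + 2*I/3)*(z - 1/2)*(z - 2 - 3*I)*(z - I)
so the candidates are z = 1/3 - 2*I/3, z = 1/2, z = 2 + 3*I, z = I.

Check the numerator P(z) = -z^2 + z + 2 at each one:
  P(1/3 - 2*I/3) = 8/3 - 2*I/9 ≠ 0, so z = 1/3 - 2*I/3 is a (simple) pole.
  P(1/2) = 9/4 ≠ 0, so z = 1/2 is a (simple) pole.
  P(2 + 3*I) = 9 - 9*I ≠ 0, so z = 2 + 3*I is a (simple) pole.
  P(I) = 3 + I ≠ 0, so z = I is a (simple) pole.

Poles of f: {I, 1/3 - 2*I/3, 1/2, 2 + 3*I}

Final answer: {I, 1/3 - 2*I/3, 1/2, 2 + 3*I}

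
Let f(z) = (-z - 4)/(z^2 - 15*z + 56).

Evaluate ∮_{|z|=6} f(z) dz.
0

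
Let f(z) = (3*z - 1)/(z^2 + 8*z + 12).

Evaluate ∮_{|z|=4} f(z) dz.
-7*I*pi/2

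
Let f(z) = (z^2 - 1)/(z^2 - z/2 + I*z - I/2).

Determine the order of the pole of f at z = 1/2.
Factor the denominator:
  z^2 - z/2 + I*z - I/2 = (z - 1/2)*(z + I)

The numerator P(z) = z^2 - 1 has P(1/2) = -3/4 ≠ 0, so no factor of (z - 1/2) cancels.
Near z = 1/2 we can therefore write f(z) = g(z)/(z - 1/2) with g analytic at 1/2 and g(1/2) ≠ 0 (g is the numerator divided by the remaining denominator factors).

Hence z = 1/2 is a pole of order 1.

Final answer: 1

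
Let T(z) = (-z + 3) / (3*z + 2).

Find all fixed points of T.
T(z) = z means -z + 3 = z*(3*z + 2), i.e.
  3*z^2 + 3*z - 3 = 0.
Discriminant: (3)^2 - 4*(3)*(-3) = 45, so the roots are real.
  z = (-3 ± sqrt(45))/(2*(3))
Fixed points: {-sqrt(5)/2 - 1/2, -1/2 + sqrt(5)/2}

Final answer: {-sqrt(5)/2 - 1/2, -1/2 + sqrt(5)/2}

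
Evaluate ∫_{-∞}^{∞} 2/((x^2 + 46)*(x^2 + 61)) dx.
Let f(z) = 2/((z^2 + 46)*(z^2 + 61)). The denominator has no real zeros and deg Q - deg P = 4 ≥ 2, so the integral of f over the upper semicircle |z| = R tends to 0 as R → ∞. Closing the contour in the upper half-plane,
  ∫_{-∞}^{∞} f(x) dx = 2πi · Σ Res(f, z_k)  over the poles with Im z_k > 0.

Zeros of the denominator: z^2 + 46 = 0 gives z = ±sqrt(46)*I; z^2 + 61 = 0 gives z = ±sqrt(61)*I.
Upper half-plane: z = sqrt(46)*I, z = sqrt(61)*I (simple).

Each pole is a simple zero of Q(z) = z^4 + 107*z^2 + 2806, so Res(f, z₀) = P(z₀)/Q'(z₀) with P(z) = 2, Q'(z) = 4*z^3 + 214*z:
  Res(f, sqrt(46)*I) = (2)/(30*sqrt(46)*I) = -sqrt(46)*I/690
  Res(f, sqrt(61)*I) = (2)/(-30*sqrt(61)*I) = sqrt(61)*I/915

Sum of residues: I*(-sqrt(46)/690 + sqrt(61)/915)
∫_{-∞}^{∞} f(x) dx = 2πi · (I*(-sqrt(46)/690 + sqrt(61)/915)) = pi*(-46*sqrt(61) + 61*sqrt(46))/21045

Final answer: pi*(-46*sqrt(61) + 61*sqrt(46))/21045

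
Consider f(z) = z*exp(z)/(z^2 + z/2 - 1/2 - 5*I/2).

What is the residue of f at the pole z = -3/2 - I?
Write f(z) = P(z)/Q(z) with P(z) = z*exp(z) and Q(z) = z^2 + z/2 - 1/2 - 5*I/2.
The denominator factors as Q(z) = (z - 1 - I)*(z + 3/2 + I), so z = -3/2 - I is a simple zero of Q and P is analytic there; z = -3/2 - I is therefore a simple pole and
  Res(f, z₀) = P(z₀)/Q'(z₀).

Q'(z) = 2*z + 1/2, so Q'(-3/2 - I) = -5/2 - 2*I.
P(-3/2 - I) = (-3/2 - I)*exp(-3/2 - I).

Res(f, -3/2 - I) = ((-3/2 - I)*exp(-3/2 - I))/(-5/2 - 2*I) = (23/41 - 2*I/41)*exp(-3/2 - I)

Final answer: (23/41 - 2*I/41)*exp(-3/2 - I)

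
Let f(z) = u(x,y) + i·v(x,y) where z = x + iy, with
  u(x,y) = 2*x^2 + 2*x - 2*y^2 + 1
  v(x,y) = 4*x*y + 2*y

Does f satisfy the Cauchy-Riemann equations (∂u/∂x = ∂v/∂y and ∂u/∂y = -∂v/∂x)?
∂u/∂x = 4*x + 2
∂v/∂y = 4*x + 2
∂u/∂y = -4*y
∂v/∂x = 4*y
∂u/∂x = ∂v/∂y and ∂u/∂y = -∂v/∂x hold identically; f is analytic.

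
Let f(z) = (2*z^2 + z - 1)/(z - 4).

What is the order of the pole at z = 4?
1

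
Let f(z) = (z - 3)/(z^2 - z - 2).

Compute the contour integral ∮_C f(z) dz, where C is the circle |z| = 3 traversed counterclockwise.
By the residue theorem, ∮_C f(z) dz = 2πi · (sum of the residues of f at the poles inside |z| = 3).

The denominator factors as (z + 1)*(z - 2), so the singularities of f are simple poles at z = -1, z = 2.
  |-1|² = 1 < 9 = 3², so this pole is inside the contour.
  |2|² = 4 < 9 = 3², so this pole is inside the contour.

With P(z) = z - 3 and Q(z) = z^2 - z - 2, each pole is simple, so Res(f, z₀) = P(z₀)/Q'(z₀) with Q'(z) = 2*z - 1.
  Res(f, -1) = P(-1)/Q'(-1) = (-4)/(-3) = 4/3
  Res(f, 2) = P(2)/Q'(2) = (-1)/(3) = -1/3

Sum of residues inside C: 1
∮_C f(z) dz = 2πi · (1) = 2*I*pi

Final answer: 2*I*pi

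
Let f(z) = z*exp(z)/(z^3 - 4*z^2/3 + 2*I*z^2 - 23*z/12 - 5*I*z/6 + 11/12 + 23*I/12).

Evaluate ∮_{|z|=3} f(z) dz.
pi*(264/5365 - 2472*I/5365)*exp(-1 - I) + pi*(1728/8845 - 1074*I/8845)*exp(1/3 + I/2) + pi*(-552/2257 + 1314*I/2257)*exp(2 - 3*I/2)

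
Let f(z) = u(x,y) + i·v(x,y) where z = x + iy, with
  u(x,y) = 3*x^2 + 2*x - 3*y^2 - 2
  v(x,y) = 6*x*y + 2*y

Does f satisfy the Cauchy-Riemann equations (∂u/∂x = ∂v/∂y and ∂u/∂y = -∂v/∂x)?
∂u/∂x = 6*x + 2
∂v/∂y = 6*x + 2
∂u/∂y = -6*y
∂v/∂x = 6*y
∂u/∂x = ∂v/∂y and ∂u/∂y = -∂v/∂x hold identically; f is analytic.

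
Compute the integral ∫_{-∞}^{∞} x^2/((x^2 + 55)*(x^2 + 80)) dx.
Let f(z) = z^2/((z^2 + 55)*(z^2 + 80)). The denominator has no real zeros and deg Q - deg P = 2 ≥ 2, so the integral of f over the upper semicircle |z| = R tends to 0 as R → ∞. Closing the contour in the upper half-plane,
  ∫_{-∞}^{∞} f(x) dx = 2πi · Σ Res(f, z_k)  over the poles with Im z_k > 0.

Zeros of the denominator: z^2 + 80 = 0 gives z = ±4*sqrt(5)*I; z^2 + 55 = 0 gives z = ±sqrt(55)*I.
Upper half-plane: z = 4*sqrt(5)*I, z = sqrt(55)*I (simple).

Each pole is a simple zero of Q(z) = z^4 + 135*z^2 + 4400, so Res(f, z₀) = P(z₀)/Q'(z₀) with P(z) = z^2, Q'(z) = 4*z^3 + 270*z:
  Res(f, 4*sqrt(5)*I) = (-80)/(-200*sqrt(5)*I) = -2*sqrt(5)*I/25
  Res(f, sqrt(55)*I) = (-55)/(50*sqrt(55)*I) = sqrt(55)*I/50

Sum of residues: I*(-4*sqrt(5) + sqrt(55))/50
∫_{-∞}^{∞} f(x) dx = 2πi · (I*(-4*sqrt(5) + sqrt(55))/50) = pi*(-sqrt(55) + 4*sqrt(5))/25

Final answer: pi*(-sqrt(55) + 4*sqrt(5))/25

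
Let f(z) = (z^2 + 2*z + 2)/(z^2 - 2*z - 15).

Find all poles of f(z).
{-3, 5}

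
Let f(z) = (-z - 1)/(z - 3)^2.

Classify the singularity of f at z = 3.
Write f(z) = g(z)/(z - 3)^2 with g(z) = -z - 1.
g is entire and g(3) = -4 ≠ 0, so no factor of (z - 3) cancels: the Laurent expansion of f about z = 3 starts at the power -2, i.e. lim_{z→z₀} (z - z₀)^2 f(z) = -4 is finite and nonzero.
So z = 3 is a pole of order 2.

Final answer: pole of order 2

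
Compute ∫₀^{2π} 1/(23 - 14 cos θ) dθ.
2*sqrt(37)*pi/111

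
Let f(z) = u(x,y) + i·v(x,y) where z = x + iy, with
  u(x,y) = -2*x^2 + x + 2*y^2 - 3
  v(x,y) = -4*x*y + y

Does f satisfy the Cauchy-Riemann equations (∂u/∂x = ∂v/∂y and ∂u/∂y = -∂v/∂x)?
∂u/∂x = 1 - 4*x
∂v/∂y = 1 - 4*x
∂u/∂y = 4*y
∂v/∂x = -4*y
∂u/∂x = ∂v/∂y and ∂u/∂y = -∂v/∂x hold identically; f is analytic.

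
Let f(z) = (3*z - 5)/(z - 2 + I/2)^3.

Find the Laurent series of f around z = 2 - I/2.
(1 - 3*I/2)/(z - 2 + I/2)^3 + 3/(z - 2 + I/2)^2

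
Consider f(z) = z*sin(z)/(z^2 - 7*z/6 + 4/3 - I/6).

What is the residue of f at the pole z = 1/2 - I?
Write f(z) = P(z)/Q(z) with P(z) = z*sin(z) and Q(z) = z^2 - 7*z/6 + 4/3 - I/6.
The denominator factors as Q(z) = (z - 2/3 - I)*(z - 1/2 + I), so z = 1/2 - I is a simple zero of Q and P is analytic there; z = 1/2 - I is therefore a simple pole and
  Res(f, z₀) = P(z₀)/Q'(z₀).

Q'(z) = 2*z - 7/6, so Q'(1/2 - I) = -1/6 - 2*I.
P(1/2 - I) = (1/2 - I)*sin(1/2 - I).

Res(f, 1/2 - I) = ((1/2 - I)*sin(1/2 - I))/(-1/6 - 2*I) = (69/145 + 42*I/145)*sin(1/2 - I)

Final answer: (69/145 + 42*I/145)*sin(1/2 - I)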